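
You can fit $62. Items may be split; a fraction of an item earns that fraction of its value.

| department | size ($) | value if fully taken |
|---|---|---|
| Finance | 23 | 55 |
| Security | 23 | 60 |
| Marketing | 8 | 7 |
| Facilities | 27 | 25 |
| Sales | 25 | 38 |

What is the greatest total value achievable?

Best value per unit of size first: Security 60/23≈2.61, Finance 55/23≈2.39, Sales 38/25≈1.52, Facilities 25/27≈0.926, Marketing 7/8≈0.875.
All 23 $ of Security fit (value 60) → 39 remain.
Finance: take in full, 23 $ for value 55 → 16 left.
16 $ left: a 16/25 share of Sales gives 38×16/25 = 24.32.
Total value = 139.32.

139.32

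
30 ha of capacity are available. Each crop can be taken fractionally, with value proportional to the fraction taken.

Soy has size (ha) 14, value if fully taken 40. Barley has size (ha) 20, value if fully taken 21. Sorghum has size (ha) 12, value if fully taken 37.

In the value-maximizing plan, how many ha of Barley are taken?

4

Best value per unit of size first: Sorghum 37/12≈3.08, Soy 40/14≈2.86, Barley 21/20≈1.05.
Take all of Sorghum (12 ha, value 37) ; 18 ha left.
Soy: take in full, 14 ha for value 40 ; 4 left.
Fill the last 4 ha with part of Barley: 4/20 of it earns 4.2.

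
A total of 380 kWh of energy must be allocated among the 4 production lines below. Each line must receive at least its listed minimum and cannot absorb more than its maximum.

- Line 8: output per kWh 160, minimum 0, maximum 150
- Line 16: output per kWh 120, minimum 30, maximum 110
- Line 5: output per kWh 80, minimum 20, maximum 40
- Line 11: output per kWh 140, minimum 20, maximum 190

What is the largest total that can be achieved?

54400

Meeting every minimum uses 0+30+20+20 = 70 kWh, leaving 310.
Rank by output per kWh: Line 8 160 > Line 11 140 > Line 16 120 > Line 5 80.
Give Line 8 150 more to hit its cap of 150 → 160 left.
Line 11: +160 (room for 170) → 180. Pool exhausted.
Total = 160×150 + 120×30 + 80×20 + 140×180 = 54400.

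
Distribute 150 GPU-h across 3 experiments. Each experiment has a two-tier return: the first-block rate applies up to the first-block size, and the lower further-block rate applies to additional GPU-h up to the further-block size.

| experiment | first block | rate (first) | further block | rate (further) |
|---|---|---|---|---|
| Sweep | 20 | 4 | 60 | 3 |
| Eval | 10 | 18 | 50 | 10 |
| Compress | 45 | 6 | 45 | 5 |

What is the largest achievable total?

1175

Order all 6 blocks by rate: Eval/first 18 > Eval/second 10 > Compress/first 6 > Compress/second 5 > Sweep/first 4 > Sweep/second 3.
Eval/first (18): +10 → 140 left.
Eval second at 10: fill all 50 → 90 left.
Compress first at 6: fill all 45 → 45 left.
Compress/second (5): +45 → 0 left.
Total = 18×10 + 10×50 + 6×45 + 5×45 = 1175.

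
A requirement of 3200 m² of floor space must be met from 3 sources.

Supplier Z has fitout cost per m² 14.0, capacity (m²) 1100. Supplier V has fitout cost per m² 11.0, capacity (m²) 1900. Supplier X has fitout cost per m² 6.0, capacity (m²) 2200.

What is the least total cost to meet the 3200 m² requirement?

24200

Cheapest first:
Supplier X (6.0): use full 2200 — 1000 m² to go.
Take 1000 from Supplier V at 11.0 to finish.
Supplier Z: unused.
Cost = 2200×6.0 + 1000×11.0 = 24200.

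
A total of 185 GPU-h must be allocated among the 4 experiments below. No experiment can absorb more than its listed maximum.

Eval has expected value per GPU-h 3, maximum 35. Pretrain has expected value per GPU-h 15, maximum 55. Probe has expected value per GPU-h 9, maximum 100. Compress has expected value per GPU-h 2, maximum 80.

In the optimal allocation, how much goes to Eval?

30

Highest expected value per GPU-h first: Pretrain 15 > Probe 9 > Eval 3 > Compress 2.
Give Pretrain 55 to hit its cap of 55 → 130 left.
Probe: +100 to 100 (cap) → 30 left.
Eval: +30 (room for 35) → 30. Pool exhausted.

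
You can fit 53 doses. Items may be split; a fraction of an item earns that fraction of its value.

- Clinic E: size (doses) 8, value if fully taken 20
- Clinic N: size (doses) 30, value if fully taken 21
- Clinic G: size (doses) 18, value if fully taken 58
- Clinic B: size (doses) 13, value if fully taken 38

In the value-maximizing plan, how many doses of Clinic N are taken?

14

Rank by value-to-size ratio: Clinic G 58/18≈3.22, Clinic B 38/13≈2.92, Clinic E 20/8≈2.5, Clinic N 21/30≈0.7.
Clinic G: take in full, 18 doses for value 58 — 35 left.
Clinic B: take in full, 13 doses for value 38 — 22 left.
Clinic E: take in full, 8 doses for value 20 — 14 left.
14 doses left: a 14/30 share of Clinic N gives 21×14/30 = 9.8.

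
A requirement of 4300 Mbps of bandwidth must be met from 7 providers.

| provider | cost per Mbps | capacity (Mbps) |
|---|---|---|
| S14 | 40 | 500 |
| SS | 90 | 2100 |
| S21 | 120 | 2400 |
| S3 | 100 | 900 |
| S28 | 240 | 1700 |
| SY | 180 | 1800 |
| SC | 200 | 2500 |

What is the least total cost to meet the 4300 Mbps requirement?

Cheapest first:
S14 at 40: take all 500 Mbps → 3800 still needed.
Take 2100 from SS at 90 → need 1700 more.
S3 (100): use full 900 → 800 Mbps to go.
S21 at 120: take 800 of its 2400 → requirement met.
SY, SC, S28: unused.
Cost = 500×40 + 2100×90 + 900×100 + 800×120 = 395000.

395000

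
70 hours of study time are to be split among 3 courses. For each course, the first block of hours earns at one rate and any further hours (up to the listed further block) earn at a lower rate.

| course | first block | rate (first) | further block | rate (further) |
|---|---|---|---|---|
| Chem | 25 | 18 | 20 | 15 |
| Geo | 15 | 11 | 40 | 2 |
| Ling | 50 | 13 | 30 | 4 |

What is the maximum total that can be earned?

Treat each block as its own option and order by rate: Chem/T1 18 > Chem/T2 15 > Ling/T1 13 > Geo/T1 11 > Ling/T2 4 > Geo/T2 2.
Chem T1 at 18: fill all 25 ; 45 left.
Chem T2 at 15: fill all 20 ; 25 left.
Ling T1 at 13: only 25 left, fill 25.
Total = 18×25 + 15×20 + 13×25 = 1075.

1075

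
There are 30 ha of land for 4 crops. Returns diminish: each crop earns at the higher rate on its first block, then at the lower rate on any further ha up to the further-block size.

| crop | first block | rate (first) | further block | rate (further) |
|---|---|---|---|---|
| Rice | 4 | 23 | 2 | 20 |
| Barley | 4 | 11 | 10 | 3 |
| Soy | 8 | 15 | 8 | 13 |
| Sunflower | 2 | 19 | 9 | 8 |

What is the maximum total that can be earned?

Order all 8 blocks by rate: Rice/tier1 23 > Rice/tier2 20 > Sunflower/tier1 19 > Soy/tier1 15 > Soy/tier2 13 > Barley/tier1 11 > Sunflower/tier2 8 > Barley/tier2 3.
Fill Rice tier1 block (4 at 23) — 26 left.
Rice tier2 at 20: fill all 2 — 24 left.
Sunflower tier1 at 19: fill all 2 — 22 left.
Soy tier1 at 15: fill all 8 — 14 left.
Soy tier2 at 13: fill all 8 — 6 left.
Barley/tier1 (11): +4 — 2 left.
2 remain; put them into Sunflower tier2 at 8.
Total = 23×4 + 20×2 + 19×2 + 15×8 + 13×8 + 11×4 + 8×2 = 454.

454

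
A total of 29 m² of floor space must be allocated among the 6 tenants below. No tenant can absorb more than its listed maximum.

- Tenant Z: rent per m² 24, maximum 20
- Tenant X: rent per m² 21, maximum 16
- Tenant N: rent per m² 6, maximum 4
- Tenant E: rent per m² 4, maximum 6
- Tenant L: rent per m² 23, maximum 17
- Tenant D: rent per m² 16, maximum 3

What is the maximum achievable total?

Rank by rent per m²: Tenant Z 24 > Tenant L 23 > Tenant X 21 > Tenant D 16 > Tenant N 6 > Tenant E 4.
Give Tenant Z 20 to hit its cap of 20 ; 9 left.
Tenant L has room for 17 but only 9 remain, so it gets 9.
Total = 24×20 + 23×9 = 687.

687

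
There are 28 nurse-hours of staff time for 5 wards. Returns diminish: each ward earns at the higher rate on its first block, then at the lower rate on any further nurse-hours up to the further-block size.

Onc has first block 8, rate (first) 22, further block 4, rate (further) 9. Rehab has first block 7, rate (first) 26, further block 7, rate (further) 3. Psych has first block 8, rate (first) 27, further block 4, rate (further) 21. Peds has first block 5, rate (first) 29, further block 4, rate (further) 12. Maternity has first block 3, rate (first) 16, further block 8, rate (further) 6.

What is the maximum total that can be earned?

Rank every tier by rate: Peds/tier1 29 > Psych/tier1 27 > Rehab/tier1 26 > Onc/tier1 22 > Psych/tier2 21 > Maternity/tier1 16 > Peds/tier2 12 > Onc/tier2 9 > Maternity/tier2 6 > Rehab/tier2 3.
Fill Peds tier1 block (5 at 29) ; 23 left.
Fill Psych tier1 block (8 at 27) ; 15 left.
Rehab tier1 at 26: fill all 7 ; 8 left.
Onc tier1 at 22: fill all 8 ; 0 left.
Total = 29×5 + 27×8 + 26×7 + 22×8 = 719.

719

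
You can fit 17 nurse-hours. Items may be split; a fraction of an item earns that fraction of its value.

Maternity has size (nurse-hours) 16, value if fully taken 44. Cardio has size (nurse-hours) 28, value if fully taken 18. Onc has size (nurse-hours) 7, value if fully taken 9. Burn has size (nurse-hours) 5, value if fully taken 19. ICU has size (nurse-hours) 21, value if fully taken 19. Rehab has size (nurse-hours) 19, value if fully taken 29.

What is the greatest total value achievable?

52

Rank by value-to-size ratio: Burn 19/5≈3.8, Maternity 44/16≈2.75, Rehab 29/19≈1.53, Onc 9/7≈1.29, ICU 19/21≈0.905, Cardio 18/28≈0.643.
All 5 nurse-hours of Burn fit (value 19) ; 12 remain.
12 nurse-hours left: a 12/16 share of Maternity gives 44×12/16 = 33.
Total value = 52.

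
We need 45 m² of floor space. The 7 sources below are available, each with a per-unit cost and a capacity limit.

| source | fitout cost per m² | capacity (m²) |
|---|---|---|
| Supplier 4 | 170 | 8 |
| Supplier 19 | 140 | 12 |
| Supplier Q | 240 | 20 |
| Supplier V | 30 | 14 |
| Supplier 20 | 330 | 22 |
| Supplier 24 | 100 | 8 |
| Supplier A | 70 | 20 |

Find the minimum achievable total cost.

3040

Cheapest first:
Supplier V at 30: take all 14 m² ; 31 still needed.
Take 20 from Supplier A at 70 ; need 11 more.
Take 8 from Supplier 24 at 100 ; need 3 more.
Take 3 from Supplier 19 at 140 to finish.
Supplier 4, Supplier Q, Supplier 20: unused.
Cost = 14×30 + 20×70 + 8×100 + 3×140 = 3040.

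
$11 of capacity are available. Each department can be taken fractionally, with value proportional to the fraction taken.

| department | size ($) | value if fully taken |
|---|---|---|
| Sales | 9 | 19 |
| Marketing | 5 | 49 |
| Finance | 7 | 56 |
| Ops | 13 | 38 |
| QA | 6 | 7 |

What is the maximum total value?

Sort by value density: Marketing 49/5≈9.8, Finance 56/7≈8, Ops 38/13≈2.92, Sales 19/9≈2.11, QA 7/6≈1.17.
All 5 $ of Marketing fit (value 49) → 6 remain.
Only 6 $ remain; take 6/7 of Finance for value 56×6/7 = 48.
Total value = 97.

97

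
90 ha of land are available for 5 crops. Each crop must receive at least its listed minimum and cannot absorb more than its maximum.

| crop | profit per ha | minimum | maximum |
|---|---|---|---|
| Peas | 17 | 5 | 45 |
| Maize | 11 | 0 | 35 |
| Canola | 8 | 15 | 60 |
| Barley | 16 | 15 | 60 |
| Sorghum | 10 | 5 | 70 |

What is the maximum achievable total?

Meeting every minimum uses 5+0+15+15+5 = 40 ha, leaving 50.
Rank by profit per ha: Peas 17 > Barley 16 > Maize 11 > Sorghum 10 > Canola 8.
Peas: +40 to 45 (cap) — 10 left.
Barley: +10 (room for 45) → 25. Pool exhausted.
Total = 17×45 + 8×15 + 16×25 + 10×5 = 1335.

1335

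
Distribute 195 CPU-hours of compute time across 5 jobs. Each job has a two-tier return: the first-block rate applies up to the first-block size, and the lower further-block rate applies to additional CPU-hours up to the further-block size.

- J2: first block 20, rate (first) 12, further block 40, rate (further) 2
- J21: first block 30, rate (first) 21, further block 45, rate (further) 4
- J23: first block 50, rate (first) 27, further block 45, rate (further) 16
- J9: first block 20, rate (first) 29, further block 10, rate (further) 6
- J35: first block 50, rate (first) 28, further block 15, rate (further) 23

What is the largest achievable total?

Rank every tier by rate: J9/first 29 > J35/first 28 > J23/first 27 > J35/second 23 > J21/first 21 > J23/second 16 > J2/first 12 > J9/second 6 > J21/second 4 > J2/second 2.
J9/first (29): +20 ; 175 left.
Fill J35 first block (50 at 28) ; 125 left.
Fill J23 first block (50 at 27) ; 75 left.
J35/second (23): +15 ; 60 left.
J21 first at 21: fill all 30 ; 30 left.
30 remain; put them into J23 second at 16.
Total = 29×20 + 28×50 + 27×50 + 23×15 + 21×30 + 16×30 = 4785.

4785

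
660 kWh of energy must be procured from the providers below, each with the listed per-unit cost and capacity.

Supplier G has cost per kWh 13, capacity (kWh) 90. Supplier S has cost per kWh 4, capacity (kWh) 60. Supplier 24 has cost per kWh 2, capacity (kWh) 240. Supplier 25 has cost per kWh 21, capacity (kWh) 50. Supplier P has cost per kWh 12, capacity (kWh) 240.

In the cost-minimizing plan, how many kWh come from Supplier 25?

30

Cheapest first:
Supplier 24 (2): use full 240 ; 420 kWh to go.
Take 60 from Supplier S at 4 ; need 360 more.
Take 240 from Supplier P at 12 ; need 120 more.
Take 90 from Supplier G at 13 ; need 30 more.
Supplier 25 (21): take the remaining 30 ; done.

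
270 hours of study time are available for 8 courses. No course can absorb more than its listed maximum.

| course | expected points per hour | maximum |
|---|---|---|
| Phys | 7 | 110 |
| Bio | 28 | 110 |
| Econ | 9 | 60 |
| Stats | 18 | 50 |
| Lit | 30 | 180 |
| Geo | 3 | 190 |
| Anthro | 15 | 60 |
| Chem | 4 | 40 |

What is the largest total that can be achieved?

7920

Highest expected points per hour first: Lit 30 > Bio 28 > Stats 18 > Anthro 15 > Econ 9 > Phys 7 > Chem 4 > Geo 3.
Lit: +180 to 180 (cap) — 90 left.
Only 90 left; Bio takes them to reach 90.
Total = 28×90 + 30×180 = 7920.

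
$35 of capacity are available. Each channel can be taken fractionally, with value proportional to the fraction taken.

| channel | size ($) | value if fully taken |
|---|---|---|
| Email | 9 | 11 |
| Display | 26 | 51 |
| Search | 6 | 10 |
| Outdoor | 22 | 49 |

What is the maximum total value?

Best value per unit of size first: Outdoor 49/22≈2.23, Display 51/26≈1.96, Search 10/6≈1.67, Email 11/9≈1.22.
All 22 $ of Outdoor fit (value 49) ; 13 remain.
13 $ left: a 13/26 share of Display gives 51×13/26 = 25.5.
Total value = 74.5.

74.5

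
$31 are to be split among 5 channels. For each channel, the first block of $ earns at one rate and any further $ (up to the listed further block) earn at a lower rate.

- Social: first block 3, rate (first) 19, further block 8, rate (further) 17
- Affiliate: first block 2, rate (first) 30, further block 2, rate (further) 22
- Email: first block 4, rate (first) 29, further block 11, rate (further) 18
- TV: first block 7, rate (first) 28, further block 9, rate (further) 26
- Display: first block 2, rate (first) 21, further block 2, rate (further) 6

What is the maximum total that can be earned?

Treat each block as its own option and order by rate: Affiliate/first 30 > Email/first 29 > TV/first 28 > TV/second 26 > Affiliate/second 22 > Display/first 21 > Social/first 19 > Email/second 18 > Social/second 17 > Display/second 6.
Fill Affiliate first block (2 at 30) → 29 left.
Fill Email first block (4 at 29) → 25 left.
TV first at 28: fill all 7 → 18 left.
TV second at 26: fill all 9 → 9 left.
Affiliate second at 22: fill all 2 → 7 left.
Display first at 21: fill all 2 → 5 left.
Fill Social first block (3 at 19) → 2 left.
Email second at 18: only 2 left, fill 2.
Total = 30×2 + 29×4 + 28×7 + 26×9 + 22×2 + 21×2 + 19×3 + 18×2 = 785.

785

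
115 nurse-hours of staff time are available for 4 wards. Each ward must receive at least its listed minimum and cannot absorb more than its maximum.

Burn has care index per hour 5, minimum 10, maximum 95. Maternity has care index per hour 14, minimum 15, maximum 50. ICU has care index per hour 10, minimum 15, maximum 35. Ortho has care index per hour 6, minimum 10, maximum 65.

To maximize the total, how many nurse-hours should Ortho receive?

Meeting every minimum uses 10+15+15+10 = 50 nurse-hours, leaving 65.
Highest care index per hour first: Maternity 14 > ICU 10 > Ortho 6 > Burn 5.
Give Maternity 35 more to hit its cap of 50 → 30 left.
ICU: +20 to 35 (cap) → 10 left.
Ortho: +10 (room for 55) → 20. Pool exhausted.

20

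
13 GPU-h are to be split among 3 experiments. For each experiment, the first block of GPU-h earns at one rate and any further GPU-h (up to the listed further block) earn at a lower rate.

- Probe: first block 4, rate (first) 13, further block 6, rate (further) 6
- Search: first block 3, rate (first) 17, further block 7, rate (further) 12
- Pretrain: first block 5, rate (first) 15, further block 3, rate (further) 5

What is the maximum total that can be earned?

Treat each block as its own option and order by rate: Search/tier1 17 > Pretrain/tier1 15 > Probe/tier1 13 > Search/tier2 12 > Probe/tier2 6 > Pretrain/tier2 5.
Search tier1 at 17: fill all 3 — 10 left.
Pretrain/tier1 (15): +5 — 5 left.
Probe/tier1 (13): +4 — 1 left.
1 remain; put them into Search tier2 at 12.
Total = 17×3 + 15×5 + 13×4 + 12×1 = 190.

190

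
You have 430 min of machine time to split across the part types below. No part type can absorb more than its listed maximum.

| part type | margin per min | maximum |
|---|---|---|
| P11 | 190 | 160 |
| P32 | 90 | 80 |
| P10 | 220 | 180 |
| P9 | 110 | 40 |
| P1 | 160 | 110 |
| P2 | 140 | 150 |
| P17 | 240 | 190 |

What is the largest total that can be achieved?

96600

Order the part types by margin per min: P17 240 > P10 220 > P11 190 > P1 160 > P2 140 > P9 110 > P32 90.
P17: +190 to 190 (cap) ; 240 left.
P10: +180 to 180 (cap) ; 60 left.
Only 60 left; P11 takes them to reach 60.
Total = 190×60 + 220×180 + 240×190 = 96600.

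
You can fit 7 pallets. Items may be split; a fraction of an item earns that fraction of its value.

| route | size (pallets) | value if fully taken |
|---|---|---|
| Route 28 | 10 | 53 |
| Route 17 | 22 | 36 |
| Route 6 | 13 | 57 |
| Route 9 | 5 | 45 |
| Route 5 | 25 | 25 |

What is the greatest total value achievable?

Rank by value-to-size ratio: Route 9 45/5≈9, Route 28 53/10≈5.3, Route 6 57/13≈4.38, Route 17 36/22≈1.64, Route 5 25/25≈1.
Route 9: take in full, 5 pallets for value 45 ; 2 left.
2 pallets left: a 2/10 share of Route 28 gives 53×2/10 = 10.6.
Total value = 55.6.

55.6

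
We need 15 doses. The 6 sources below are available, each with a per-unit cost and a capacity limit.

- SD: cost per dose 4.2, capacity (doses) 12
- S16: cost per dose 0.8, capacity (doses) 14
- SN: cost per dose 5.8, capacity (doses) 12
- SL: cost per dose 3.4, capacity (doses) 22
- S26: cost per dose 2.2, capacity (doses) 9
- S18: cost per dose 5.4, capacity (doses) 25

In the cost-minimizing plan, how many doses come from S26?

1

Use sources in increasing cost order.
S16 at 0.8: take all 14 doses → 1 still needed.
S26 at 2.2: take 1 of its 9 → requirement met.
SL, SD, S18, SN: unused.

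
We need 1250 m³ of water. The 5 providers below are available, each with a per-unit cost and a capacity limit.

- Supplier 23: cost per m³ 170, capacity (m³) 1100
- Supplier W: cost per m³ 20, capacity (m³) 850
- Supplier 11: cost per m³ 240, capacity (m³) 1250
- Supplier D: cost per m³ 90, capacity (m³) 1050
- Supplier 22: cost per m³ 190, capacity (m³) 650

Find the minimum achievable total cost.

53000

Use providers in increasing cost order.
Supplier W (20): use full 850 ; 400 m³ to go.
Supplier D at 90: take 400 of its 1050 ; requirement met.
Supplier 23, Supplier 22, Supplier 11: unused.
Cost = 850×20 + 400×90 = 53000.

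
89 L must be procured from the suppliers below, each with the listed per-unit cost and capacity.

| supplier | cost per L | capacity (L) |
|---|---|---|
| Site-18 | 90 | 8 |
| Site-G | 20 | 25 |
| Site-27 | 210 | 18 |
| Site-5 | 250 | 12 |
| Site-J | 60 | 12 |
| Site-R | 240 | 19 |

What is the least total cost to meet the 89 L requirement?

12030

Use suppliers in increasing cost order.
Take 25 from Site-G at 20 → need 64 more.
Take 12 from Site-J at 60 → need 52 more.
Site-18 (90): use full 8 → 44 L to go.
Take 18 from Site-27 at 210 → need 26 more.
Take 19 from Site-R at 240 → need 7 more.
Take 7 from Site-5 at 250 to finish.
Cost = 25×20 + 12×60 + 8×90 + 18×210 + 19×240 + 7×250 = 12030.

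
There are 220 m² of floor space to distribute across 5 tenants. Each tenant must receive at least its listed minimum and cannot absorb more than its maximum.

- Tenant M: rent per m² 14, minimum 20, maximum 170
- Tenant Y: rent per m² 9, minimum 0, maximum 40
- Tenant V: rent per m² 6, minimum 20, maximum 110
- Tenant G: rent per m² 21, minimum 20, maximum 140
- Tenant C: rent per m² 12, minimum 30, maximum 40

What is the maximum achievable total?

Meeting every minimum uses 20+0+20+20+30 = 90 m², leaving 130.
Rank by rent per m²: Tenant G 21 > Tenant M 14 > Tenant C 12 > Tenant Y 9 > Tenant V 6.
Give Tenant G 120 more to hit its cap of 140 → 10 left.
Tenant M: +10 (room for 150) → 30. Pool exhausted.
Total = 14×30 + 6×20 + 21×140 + 12×30 = 3840.

3840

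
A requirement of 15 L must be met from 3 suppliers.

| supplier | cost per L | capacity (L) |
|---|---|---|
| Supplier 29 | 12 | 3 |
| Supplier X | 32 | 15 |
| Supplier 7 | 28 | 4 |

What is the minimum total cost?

404

Use suppliers in increasing cost order.
Supplier 29 (12): use full 3 → 12 L to go.
Supplier 7 at 28: take all 4 L → 8 still needed.
Supplier X (32): take the remaining 8 → done.
Cost = 3×12 + 4×28 + 8×32 = 404.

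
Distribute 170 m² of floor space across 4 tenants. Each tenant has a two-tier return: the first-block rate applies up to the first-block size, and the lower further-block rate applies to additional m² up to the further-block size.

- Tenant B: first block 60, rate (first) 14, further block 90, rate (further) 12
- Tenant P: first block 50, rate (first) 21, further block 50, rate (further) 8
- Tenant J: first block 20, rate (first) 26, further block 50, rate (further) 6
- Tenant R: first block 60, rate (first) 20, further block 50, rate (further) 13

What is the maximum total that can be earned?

Order all 8 blocks by rate: Tenant J/first 26 > Tenant P/first 21 > Tenant R/first 20 > Tenant B/first 14 > Tenant R/second 13 > Tenant B/second 12 > Tenant P/second 8 > Tenant J/second 6.
Tenant J first at 26: fill all 20 ; 150 left.
Fill Tenant P first block (50 at 21) ; 100 left.
Tenant R/first (20): +60 ; 40 left.
Tenant B/first: +40 of 60 at 14; pool empty.
Total = 26×20 + 21×50 + 20×60 + 14×40 = 3330.

3330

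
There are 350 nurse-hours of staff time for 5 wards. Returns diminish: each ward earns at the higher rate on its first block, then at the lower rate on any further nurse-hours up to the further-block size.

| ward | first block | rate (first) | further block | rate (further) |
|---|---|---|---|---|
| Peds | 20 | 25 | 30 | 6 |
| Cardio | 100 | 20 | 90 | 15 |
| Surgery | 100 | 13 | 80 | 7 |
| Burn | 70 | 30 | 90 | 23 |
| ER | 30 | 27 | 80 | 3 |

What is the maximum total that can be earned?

Order all 10 blocks by rate: Burn/tier1 30 > ER/tier1 27 > Peds/tier1 25 > Burn/tier2 23 > Cardio/tier1 20 > Cardio/tier2 15 > Surgery/tier1 13 > Surgery/tier2 7 > Peds/tier2 6 > ER/tier2 3.
Burn/tier1 (30): +70 ; 280 left.
ER/tier1 (27): +30 ; 250 left.
Peds/tier1 (25): +20 ; 230 left.
Burn/tier2 (23): +90 ; 140 left.
Fill Cardio tier1 block (100 at 20) ; 40 left.
40 remain; put them into Cardio tier2 at 15.
Total = 30×70 + 27×30 + 25×20 + 23×90 + 20×100 + 15×40 = 8080.

8080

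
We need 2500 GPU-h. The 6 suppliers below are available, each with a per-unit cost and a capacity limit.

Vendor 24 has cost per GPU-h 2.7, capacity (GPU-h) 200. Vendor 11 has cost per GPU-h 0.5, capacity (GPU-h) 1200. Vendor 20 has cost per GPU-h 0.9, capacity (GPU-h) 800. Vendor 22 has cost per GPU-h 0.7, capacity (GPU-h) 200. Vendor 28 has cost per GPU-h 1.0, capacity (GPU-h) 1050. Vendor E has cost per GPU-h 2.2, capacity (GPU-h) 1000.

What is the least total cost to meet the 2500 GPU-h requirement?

1760

Use suppliers in increasing cost order.
Vendor 11 at 0.5: take all 1200 GPU-h — 1300 still needed.
Vendor 22 (0.7): use full 200 — 1100 GPU-h to go.
Take 800 from Vendor 20 at 0.9 — need 300 more.
Take 300 from Vendor 28 at 1.0 to finish.
Vendor E, Vendor 24: unused.
Cost = 1200×0.5 + 200×0.7 + 800×0.9 + 300×1.0 = 1760.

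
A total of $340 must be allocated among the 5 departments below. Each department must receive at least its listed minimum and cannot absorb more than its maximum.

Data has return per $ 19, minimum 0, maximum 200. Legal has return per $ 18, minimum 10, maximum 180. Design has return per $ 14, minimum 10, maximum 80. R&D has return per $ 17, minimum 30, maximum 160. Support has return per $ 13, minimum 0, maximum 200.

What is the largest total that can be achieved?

Meeting every minimum uses 0+10+10+30+0 = 50 $, leaving 290.
Order the departments by return per $: Data 19 > Legal 18 > R&D 17 > Design 14 > Support 13.
Data: +200 to 200 (cap) → 90 left.
Legal: +90 (room for 170) → 100. Pool exhausted.
Total = 19×200 + 18×100 + 14×10 + 17×30 = 6250.

6250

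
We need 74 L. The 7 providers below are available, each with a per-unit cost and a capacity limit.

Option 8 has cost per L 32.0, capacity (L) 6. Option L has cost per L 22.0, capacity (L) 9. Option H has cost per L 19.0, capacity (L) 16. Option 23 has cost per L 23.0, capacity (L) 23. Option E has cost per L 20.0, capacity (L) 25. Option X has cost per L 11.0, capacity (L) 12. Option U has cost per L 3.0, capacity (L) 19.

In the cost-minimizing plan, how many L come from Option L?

Use providers in increasing cost order.
Option U (3.0): use full 19 → 55 L to go.
Option X at 11.0: take all 12 L → 43 still needed.
Option H (19.0): use full 16 → 27 L to go.
Take 25 from Option E at 20.0 → need 2 more.
Take 2 from Option L at 22.0 to finish.
Option 23, Option 8: unused.

2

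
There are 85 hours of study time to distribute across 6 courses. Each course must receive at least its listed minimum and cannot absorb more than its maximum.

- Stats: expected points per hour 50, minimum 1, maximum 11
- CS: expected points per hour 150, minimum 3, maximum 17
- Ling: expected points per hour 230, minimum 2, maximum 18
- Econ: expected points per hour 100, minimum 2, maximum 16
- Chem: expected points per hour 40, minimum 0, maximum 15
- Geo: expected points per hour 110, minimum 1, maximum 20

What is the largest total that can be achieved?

11160

Meeting every minimum uses 1+3+2+2+0+1 = 9 hours, leaving 76.
Rank by expected points per hour: Ling 230 > CS 150 > Geo 110 > Econ 100 > Stats 50 > Chem 40.
Ling: +16 to 18 (cap) → 60 left.
Give CS 14 more to hit its cap of 17 → 46 left.
Give Geo 19 more to hit its cap of 20 → 27 left.
Econ: +14 to 16 (cap) → 13 left.
Stats: +10 to 11 (cap) → 3 left.
Chem has room for 15 more but only 3 remain, so it gets 3.
Total = 50×11 + 150×17 + 230×18 + 100×16 + 40×3 + 110×20 = 11160.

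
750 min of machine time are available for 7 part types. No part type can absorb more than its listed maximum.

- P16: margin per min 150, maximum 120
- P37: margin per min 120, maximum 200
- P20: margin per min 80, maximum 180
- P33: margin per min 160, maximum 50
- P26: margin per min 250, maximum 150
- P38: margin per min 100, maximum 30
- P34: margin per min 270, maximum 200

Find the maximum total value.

144500

Rank by margin per min: P34 270 > P26 250 > P33 160 > P16 150 > P37 120 > P38 100 > P20 80.
Give P34 200 to hit its cap of 200 — 550 left.
P26 takes 150 to reach its cap of 150 — 400 left.
Give P33 50 to hit its cap of 50 — 350 left.
P16: +120 to 120 (cap) — 230 left.
Give P37 200 to hit its cap of 200 — 30 left.
P38: +30 to 30 (cap) — 0 left.
Total = 150×120 + 120×200 + 160×50 + 250×150 + 100×30 + 270×200 = 144500.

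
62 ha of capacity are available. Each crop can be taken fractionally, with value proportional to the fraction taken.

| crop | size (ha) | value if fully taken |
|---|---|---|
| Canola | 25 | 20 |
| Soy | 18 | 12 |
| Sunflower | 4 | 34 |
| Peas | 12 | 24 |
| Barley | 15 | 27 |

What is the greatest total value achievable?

109

Best value per unit of size first: Sunflower 34/4≈8.5, Peas 24/12≈2, Barley 27/15≈1.8, Canola 20/25≈0.8, Soy 12/18≈0.667.
Sunflower: take in full, 4 ha for value 34 → 58 left.
All 12 ha of Peas fit (value 24) → 46 remain.
Take all of Barley (15 ha, value 27) → 31 ha left.
Take all of Canola (25 ha, value 20) → 6 ha left.
Only 6 ha remain; take 6/18 of Soy for value 12×6/18 = 4.
Total value = 109.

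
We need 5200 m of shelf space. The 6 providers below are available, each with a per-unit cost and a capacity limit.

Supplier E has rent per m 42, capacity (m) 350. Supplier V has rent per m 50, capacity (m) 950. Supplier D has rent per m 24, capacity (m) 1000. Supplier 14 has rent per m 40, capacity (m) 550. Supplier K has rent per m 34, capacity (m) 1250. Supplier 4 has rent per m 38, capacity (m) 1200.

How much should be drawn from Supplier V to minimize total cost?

850

Fill from the cheapest provider first.
Take 1000 from Supplier D at 24 — need 4200 more.
Take 1250 from Supplier K at 34 — need 2950 more.
Supplier 4 at 38: take all 1200 m — 1750 still needed.
Supplier 14 at 40: take all 550 m — 1200 still needed.
Supplier E at 42: take all 350 m — 850 still needed.
Supplier V at 50: take 850 of its 950 — requirement met.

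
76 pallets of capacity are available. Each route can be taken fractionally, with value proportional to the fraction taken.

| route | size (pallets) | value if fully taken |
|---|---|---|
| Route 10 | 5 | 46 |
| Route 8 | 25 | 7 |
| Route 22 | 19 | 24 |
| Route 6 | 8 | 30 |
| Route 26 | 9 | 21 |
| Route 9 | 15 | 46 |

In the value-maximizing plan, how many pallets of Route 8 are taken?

Rank by value-to-size ratio: Route 10 46/5≈9.2, Route 6 30/8≈3.75, Route 9 46/15≈3.07, Route 26 21/9≈2.33, Route 22 24/19≈1.26, Route 8 7/25≈0.28.
Route 10: take in full, 5 pallets for value 46 — 71 left.
All 8 pallets of Route 6 fit (value 30) — 63 remain.
Route 9: take in full, 15 pallets for value 46 — 48 left.
All 9 pallets of Route 26 fit (value 21) — 39 remain.
All 19 pallets of Route 22 fit (value 24) — 20 remain.
Fill the last 20 pallets with part of Route 8: 20/25 of it earns 5.6.

20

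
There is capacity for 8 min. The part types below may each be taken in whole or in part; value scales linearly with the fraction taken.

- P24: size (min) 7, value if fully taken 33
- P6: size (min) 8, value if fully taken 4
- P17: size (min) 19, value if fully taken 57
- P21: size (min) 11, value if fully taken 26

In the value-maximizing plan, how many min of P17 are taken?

Rank by value-to-size ratio: P24 33/7≈4.71, P17 57/19≈3, P21 26/11≈2.36, P6 4/8≈0.5.
Take all of P24 (7 min, value 33) — 1 min left.
1 min left: a 1/19 share of P17 gives 57×1/19 = 3.

1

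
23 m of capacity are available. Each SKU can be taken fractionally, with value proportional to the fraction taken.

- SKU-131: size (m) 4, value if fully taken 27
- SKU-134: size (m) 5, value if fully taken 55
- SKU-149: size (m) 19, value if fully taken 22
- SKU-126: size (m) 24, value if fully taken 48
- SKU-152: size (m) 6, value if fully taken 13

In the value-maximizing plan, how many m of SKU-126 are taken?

Sort by value density: SKU-134 55/5≈11, SKU-131 27/4≈6.75, SKU-152 13/6≈2.17, SKU-126 48/24≈2, SKU-149 22/19≈1.16.
Take all of SKU-134 (5 m, value 55) → 18 m left.
All 4 m of SKU-131 fit (value 27) → 14 remain.
SKU-152: take in full, 6 m for value 13 → 8 left.
Fill the last 8 m with part of SKU-126: 8/24 of it earns 16.

8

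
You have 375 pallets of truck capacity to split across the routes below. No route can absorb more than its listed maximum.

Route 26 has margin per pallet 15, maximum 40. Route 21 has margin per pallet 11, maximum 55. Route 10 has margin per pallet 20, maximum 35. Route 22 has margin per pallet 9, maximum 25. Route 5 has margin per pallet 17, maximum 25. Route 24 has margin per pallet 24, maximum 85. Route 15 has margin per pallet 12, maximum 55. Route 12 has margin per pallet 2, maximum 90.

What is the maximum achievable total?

5365

Highest margin per pallet first: Route 24 24 > Route 10 20 > Route 5 17 > Route 26 15 > Route 15 12 > Route 21 11 > Route 22 9 > Route 12 2.
Route 24 takes 85 to reach its cap of 85 → 290 left.
Route 10 takes 35 to reach its cap of 35 → 255 left.
Route 5: +25 to 25 (cap) → 230 left.
Give Route 26 40 to hit its cap of 40 → 190 left.
Give Route 15 55 to hit its cap of 55 → 135 left.
Route 21 takes 55 to reach its cap of 55 → 80 left.
Give Route 22 25 to hit its cap of 25 → 55 left.
Route 12: +55 (room for 90) → 55. Pool exhausted.
Total = 15×40 + 11×55 + 20×35 + 9×25 + 17×25 + 24×85 + 12×55 + 2×55 = 5365.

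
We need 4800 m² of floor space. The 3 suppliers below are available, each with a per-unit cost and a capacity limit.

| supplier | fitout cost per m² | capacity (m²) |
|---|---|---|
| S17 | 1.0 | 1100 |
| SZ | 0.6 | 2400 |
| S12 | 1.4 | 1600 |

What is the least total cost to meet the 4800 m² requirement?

4360

Use suppliers in increasing cost order.
SZ at 0.6: take all 2400 m² ; 2400 still needed.
S17 at 1.0: take all 1100 m² ; 1300 still needed.
S12 at 1.4: take 1300 of its 1600 ; requirement met.
Cost = 2400×0.6 + 1100×1.0 + 1300×1.4 = 4360.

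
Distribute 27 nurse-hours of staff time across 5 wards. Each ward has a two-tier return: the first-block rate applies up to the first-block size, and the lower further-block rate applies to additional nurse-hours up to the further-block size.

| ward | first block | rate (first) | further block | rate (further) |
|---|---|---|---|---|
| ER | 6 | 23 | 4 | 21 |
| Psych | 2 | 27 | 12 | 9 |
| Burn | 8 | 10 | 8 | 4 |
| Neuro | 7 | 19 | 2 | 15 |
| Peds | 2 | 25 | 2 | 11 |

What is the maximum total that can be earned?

531

Treat each block as its own option and order by rate: Psych/first 27 > Peds/first 25 > ER/first 23 > ER/second 21 > Neuro/first 19 > Neuro/second 15 > Peds/second 11 > Burn/first 10 > Psych/second 9 > Burn/second 4.
Psych/first (27): +2 ; 25 left.
Peds/first (25): +2 ; 23 left.
Fill ER first block (6 at 23) ; 17 left.
Fill ER second block (4 at 21) ; 13 left.
Neuro first at 19: fill all 7 ; 6 left.
Neuro second at 15: fill all 2 ; 4 left.
Peds/second (11): +2 ; 2 left.
Burn/first: +2 of 8 at 10; pool empty.
Total = 27×2 + 25×2 + 23×6 + 21×4 + 19×7 + 15×2 + 11×2 + 10×2 = 531.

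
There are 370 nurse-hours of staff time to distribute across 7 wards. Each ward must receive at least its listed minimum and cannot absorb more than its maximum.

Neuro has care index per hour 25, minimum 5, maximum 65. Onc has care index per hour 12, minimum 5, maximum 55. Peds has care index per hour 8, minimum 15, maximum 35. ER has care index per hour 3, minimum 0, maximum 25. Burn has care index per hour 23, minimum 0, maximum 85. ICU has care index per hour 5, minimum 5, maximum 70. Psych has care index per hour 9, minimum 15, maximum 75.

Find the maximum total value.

Meeting every minimum uses 5+5+15+0+0+5+15 = 45 nurse-hours, leaving 325.
Highest care index per hour first: Neuro 25 > Burn 23 > Onc 12 > Psych 9 > Peds 8 > ICU 5 > ER 3.
Neuro takes 60 more to reach its cap of 65 ; 265 left.
Burn: +85 to 85 (cap) ; 180 left.
Give Onc 50 more to hit its cap of 55 ; 130 left.
Psych takes 60 more to reach its cap of 75 ; 70 left.
Peds: +20 to 35 (cap) ; 50 left.
ICU: +50 (room for 65) → 55. Pool exhausted.
Total = 25×65 + 12×55 + 8×35 + 23×85 + 5×55 + 9×75 = 5470.

5470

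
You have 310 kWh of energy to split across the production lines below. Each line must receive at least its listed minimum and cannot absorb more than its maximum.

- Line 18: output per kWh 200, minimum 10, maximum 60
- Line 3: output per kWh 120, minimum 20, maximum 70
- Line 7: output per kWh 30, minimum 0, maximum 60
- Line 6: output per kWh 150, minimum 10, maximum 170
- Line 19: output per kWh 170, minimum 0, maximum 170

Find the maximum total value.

Meeting every minimum uses 10+20+0+10+0 = 40 kWh, leaving 270.
Rank by output per kWh: Line 18 200 > Line 19 170 > Line 6 150 > Line 3 120 > Line 7 30.
Line 18: +50 to 60 (cap) ; 220 left.
Line 19: +170 to 170 (cap) ; 50 left.
Only 50 left; Line 6 takes them to reach 60.
Total = 200×60 + 120×20 + 150×60 + 170×170 = 52300.

52300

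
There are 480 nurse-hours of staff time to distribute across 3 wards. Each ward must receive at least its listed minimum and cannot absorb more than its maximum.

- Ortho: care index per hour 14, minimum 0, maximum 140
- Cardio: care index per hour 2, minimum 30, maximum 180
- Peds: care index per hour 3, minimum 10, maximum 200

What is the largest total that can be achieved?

Meeting every minimum uses 0+30+10 = 40 nurse-hours, leaving 440.
Order the wards by care index per hour: Ortho 14 > Peds 3 > Cardio 2.
Ortho: +140 to 140 (cap) — 300 left.
Give Peds 190 more to hit its cap of 200 — 110 left.
Cardio: +110 (room for 150) → 140. Pool exhausted.
Total = 14×140 + 2×140 + 3×200 = 2840.

2840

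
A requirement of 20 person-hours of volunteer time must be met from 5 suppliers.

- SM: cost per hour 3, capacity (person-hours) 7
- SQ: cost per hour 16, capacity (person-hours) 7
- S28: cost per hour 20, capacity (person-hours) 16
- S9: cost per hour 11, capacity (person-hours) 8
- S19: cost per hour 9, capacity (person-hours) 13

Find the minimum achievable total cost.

Use suppliers in increasing cost order.
Take 7 from SM at 3 — need 13 more.
S19 (9): use full 13 — 0 person-hours to go.
S9, SQ, S28: unused.
Cost = 7×3 + 13×9 = 138.

138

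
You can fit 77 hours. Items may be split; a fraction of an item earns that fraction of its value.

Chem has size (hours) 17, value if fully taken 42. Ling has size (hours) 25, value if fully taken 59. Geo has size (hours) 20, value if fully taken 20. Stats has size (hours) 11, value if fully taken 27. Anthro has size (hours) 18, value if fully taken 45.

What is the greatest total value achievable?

Rank by value-to-size ratio: Anthro 45/18≈2.5, Chem 42/17≈2.47, Stats 27/11≈2.45, Ling 59/25≈2.36, Geo 20/20≈1.
All 18 hours of Anthro fit (value 45) → 59 remain.
Chem: take in full, 17 hours for value 42 → 42 left.
All 11 hours of Stats fit (value 27) → 31 remain.
All 25 hours of Ling fit (value 59) → 6 remain.
6 hours left: a 6/20 share of Geo gives 20×6/20 = 6.
Total value = 179.

179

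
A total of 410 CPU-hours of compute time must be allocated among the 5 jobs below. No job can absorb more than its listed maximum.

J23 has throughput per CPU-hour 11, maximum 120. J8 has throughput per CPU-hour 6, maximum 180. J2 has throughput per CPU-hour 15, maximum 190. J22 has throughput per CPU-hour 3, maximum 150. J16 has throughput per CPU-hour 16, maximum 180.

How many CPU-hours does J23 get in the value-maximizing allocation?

Order the jobs by throughput per CPU-hour: J16 16 > J2 15 > J23 11 > J8 6 > J22 3.
J16: +180 to 180 (cap) → 230 left.
Give J2 190 to hit its cap of 190 → 40 left.
J23: +40 (room for 120) → 40. Pool exhausted.

40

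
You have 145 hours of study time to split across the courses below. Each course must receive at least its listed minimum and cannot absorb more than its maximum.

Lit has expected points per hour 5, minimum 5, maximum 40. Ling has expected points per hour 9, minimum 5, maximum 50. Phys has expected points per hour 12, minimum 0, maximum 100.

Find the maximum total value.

Meeting every minimum uses 5+5+0 = 10 hours, leaving 135.
Order the courses by expected points per hour: Phys 12 > Ling 9 > Lit 5.
Phys: +100 to 100 (cap) — 35 left.
Ling has room for 45 more but only 35 remain, so it gets 40.
Total = 5×5 + 9×40 + 12×100 = 1585.

1585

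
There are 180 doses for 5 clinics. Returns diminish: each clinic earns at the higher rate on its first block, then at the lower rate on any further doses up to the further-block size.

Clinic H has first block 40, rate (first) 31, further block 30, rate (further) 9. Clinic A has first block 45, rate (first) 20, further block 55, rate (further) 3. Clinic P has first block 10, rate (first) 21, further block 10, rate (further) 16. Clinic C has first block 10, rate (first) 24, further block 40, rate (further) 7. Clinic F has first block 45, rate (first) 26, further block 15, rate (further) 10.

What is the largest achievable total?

Rank every tier by rate: Clinic H/first 31 > Clinic F/first 26 > Clinic C/first 24 > Clinic P/first 21 > Clinic A/first 20 > Clinic P/second 16 > Clinic F/second 10 > Clinic H/second 9 > Clinic C/second 7 > Clinic A/second 3.
Fill Clinic H first block (40 at 31) → 140 left.
Clinic F first at 26: fill all 45 → 95 left.
Fill Clinic C first block (10 at 24) → 85 left.
Clinic P first at 21: fill all 10 → 75 left.
Clinic A/first (20): +45 → 30 left.
Clinic P second at 16: fill all 10 → 20 left.
Fill Clinic F second block (15 at 10) → 5 left.
Clinic H second at 9: only 5 left, fill 5.
Total = 31×40 + 26×45 + 24×10 + 21×10 + 20×45 + 16×10 + 10×15 + 9×5 = 4115.

4115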